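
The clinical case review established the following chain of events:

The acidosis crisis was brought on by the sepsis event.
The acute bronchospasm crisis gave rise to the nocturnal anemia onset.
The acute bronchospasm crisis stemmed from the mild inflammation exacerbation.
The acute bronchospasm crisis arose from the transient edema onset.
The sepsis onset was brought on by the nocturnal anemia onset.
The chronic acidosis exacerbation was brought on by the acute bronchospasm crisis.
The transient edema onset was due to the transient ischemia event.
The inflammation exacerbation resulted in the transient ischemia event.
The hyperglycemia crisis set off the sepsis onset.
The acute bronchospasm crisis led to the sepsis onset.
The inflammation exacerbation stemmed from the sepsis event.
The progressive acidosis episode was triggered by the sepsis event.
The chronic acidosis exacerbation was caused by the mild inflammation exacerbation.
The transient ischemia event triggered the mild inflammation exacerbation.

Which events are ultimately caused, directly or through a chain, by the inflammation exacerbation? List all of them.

the acute bronchospasm crisis, the chronic acidosis exacerbation, the mild inflammation exacerbation, the nocturnal anemia onset, the sepsis onset, the transient edema onset, the transient ischemia event

Direct effects: the transient ischemia event.
2 steps out: the mild inflammation exacerbation, the transient edema onset.
3 steps out: the acute bronchospasm crisis, the chronic acidosis exacerbation.
4 steps out: the nocturnal anemia onset, the sepsis onset.
Not reachable from it: the sepsis event, the acidosis crisis, the progressive acidosis episode, the hyperglycemia crisis.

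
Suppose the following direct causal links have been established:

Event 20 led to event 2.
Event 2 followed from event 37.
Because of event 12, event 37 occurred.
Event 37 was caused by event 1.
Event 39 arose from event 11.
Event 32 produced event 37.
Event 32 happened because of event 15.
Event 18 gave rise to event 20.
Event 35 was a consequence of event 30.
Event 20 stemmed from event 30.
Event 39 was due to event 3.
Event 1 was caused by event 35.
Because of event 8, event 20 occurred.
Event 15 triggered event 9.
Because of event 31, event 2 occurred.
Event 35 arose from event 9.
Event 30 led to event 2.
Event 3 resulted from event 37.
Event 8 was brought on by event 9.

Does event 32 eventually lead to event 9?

Event 32 leads to event 37, event 3, event 39, event 2; event 9 is not among them.

No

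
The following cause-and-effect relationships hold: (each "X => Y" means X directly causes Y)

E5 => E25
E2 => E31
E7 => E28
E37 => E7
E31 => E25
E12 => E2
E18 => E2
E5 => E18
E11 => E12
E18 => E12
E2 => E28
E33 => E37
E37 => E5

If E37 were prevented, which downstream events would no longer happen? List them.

Downstream of E37: E5, E18, E7, E12, E2, E31, E25, E28.
Of those, still caused via another path: E12, E2, E31, E25, E28.
The remainder have no surviving cause.

E18, E5, E7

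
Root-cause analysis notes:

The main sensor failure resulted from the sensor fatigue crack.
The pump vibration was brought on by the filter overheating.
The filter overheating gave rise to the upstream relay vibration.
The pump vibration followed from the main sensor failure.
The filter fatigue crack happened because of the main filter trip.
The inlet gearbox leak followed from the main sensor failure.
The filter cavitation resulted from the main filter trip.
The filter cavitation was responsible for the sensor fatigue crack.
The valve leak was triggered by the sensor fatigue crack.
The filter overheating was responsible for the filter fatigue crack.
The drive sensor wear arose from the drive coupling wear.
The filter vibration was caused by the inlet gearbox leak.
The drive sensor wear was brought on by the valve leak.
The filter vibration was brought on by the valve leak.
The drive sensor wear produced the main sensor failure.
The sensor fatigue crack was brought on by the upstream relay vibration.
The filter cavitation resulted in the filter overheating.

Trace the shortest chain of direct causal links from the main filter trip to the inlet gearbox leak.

the main filter trip → the filter cavitation
the filter cavitation → the sensor fatigue crack
the sensor fatigue crack → the main sensor failure
the main sensor failure → the inlet gearbox leak
Length: 4 steps.

the main filter trip → the filter cavitation → the sensor fatigue crack → the main sensor failure → the inlet gearbox leak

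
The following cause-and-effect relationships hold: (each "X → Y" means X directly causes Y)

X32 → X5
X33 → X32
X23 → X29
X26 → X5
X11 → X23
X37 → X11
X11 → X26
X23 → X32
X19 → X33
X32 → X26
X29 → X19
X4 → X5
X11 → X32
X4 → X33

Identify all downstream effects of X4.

Direct effects: X33, X5.
2 steps out: X32.
3 steps out: X26.
Not reachable from it: X37, X11, X23, X29, X19.

X26, X32, X33, X5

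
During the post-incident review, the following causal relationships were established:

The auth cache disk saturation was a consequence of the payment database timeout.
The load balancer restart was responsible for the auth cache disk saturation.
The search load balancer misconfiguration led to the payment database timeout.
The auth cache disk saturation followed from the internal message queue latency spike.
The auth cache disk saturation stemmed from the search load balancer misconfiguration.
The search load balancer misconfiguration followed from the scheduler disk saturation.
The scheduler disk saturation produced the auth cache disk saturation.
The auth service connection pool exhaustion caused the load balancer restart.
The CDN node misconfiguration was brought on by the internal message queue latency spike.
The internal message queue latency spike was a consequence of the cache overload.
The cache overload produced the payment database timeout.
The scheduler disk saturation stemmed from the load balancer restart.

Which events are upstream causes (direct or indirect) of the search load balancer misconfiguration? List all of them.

the auth service connection pool exhaustion, the load balancer restart, the scheduler disk saturation

Immediate cause of the search load balancer misconfiguration: the scheduler disk saturation.
Further upstream: the auth service connection pool exhaustion, the load balancer restart.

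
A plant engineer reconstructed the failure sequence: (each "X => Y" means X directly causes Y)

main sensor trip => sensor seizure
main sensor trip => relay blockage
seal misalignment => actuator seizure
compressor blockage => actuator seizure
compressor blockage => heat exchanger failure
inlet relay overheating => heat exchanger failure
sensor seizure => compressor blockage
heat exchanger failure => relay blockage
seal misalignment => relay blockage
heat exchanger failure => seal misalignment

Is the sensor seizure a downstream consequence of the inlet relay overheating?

No

The inlet relay overheating leads to the heat exchanger failure, the seal misalignment, the relay blockage, the actuator seizure; the sensor seizure is not among them.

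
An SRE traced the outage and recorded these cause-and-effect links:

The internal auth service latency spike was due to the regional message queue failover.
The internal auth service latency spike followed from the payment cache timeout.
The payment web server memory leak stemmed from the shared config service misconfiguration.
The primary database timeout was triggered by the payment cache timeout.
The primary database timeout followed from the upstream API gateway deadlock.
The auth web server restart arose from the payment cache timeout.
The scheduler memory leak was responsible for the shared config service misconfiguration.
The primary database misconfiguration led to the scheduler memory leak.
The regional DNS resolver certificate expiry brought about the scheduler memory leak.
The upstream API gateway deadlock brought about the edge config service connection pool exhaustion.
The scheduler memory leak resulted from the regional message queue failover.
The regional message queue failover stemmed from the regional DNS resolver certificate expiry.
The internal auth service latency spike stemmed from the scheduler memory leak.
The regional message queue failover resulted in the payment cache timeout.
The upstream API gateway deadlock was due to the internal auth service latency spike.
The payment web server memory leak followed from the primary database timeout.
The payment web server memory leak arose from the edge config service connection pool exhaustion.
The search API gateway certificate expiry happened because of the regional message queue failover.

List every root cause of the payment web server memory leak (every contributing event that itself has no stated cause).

Tracing upstream from the payment web server memory leak: the payment web server memory leak ← the shared config service misconfiguration ← the scheduler memory leak ← the regional DNS resolver certificate expiry.
A separate upstream branch: the payment web server memory leak ← the shared config service misconfiguration ← the scheduler memory leak ← the primary database misconfiguration.
Each of those chain origins has no stated cause.

the primary database misconfiguration, the regional DNS resolver certificate expiry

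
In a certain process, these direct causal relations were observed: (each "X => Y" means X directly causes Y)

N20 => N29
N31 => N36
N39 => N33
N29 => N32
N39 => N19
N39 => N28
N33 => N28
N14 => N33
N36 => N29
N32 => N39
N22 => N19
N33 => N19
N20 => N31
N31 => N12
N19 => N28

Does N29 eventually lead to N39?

There is a causal chain: N29 → N32 → N39.

Yes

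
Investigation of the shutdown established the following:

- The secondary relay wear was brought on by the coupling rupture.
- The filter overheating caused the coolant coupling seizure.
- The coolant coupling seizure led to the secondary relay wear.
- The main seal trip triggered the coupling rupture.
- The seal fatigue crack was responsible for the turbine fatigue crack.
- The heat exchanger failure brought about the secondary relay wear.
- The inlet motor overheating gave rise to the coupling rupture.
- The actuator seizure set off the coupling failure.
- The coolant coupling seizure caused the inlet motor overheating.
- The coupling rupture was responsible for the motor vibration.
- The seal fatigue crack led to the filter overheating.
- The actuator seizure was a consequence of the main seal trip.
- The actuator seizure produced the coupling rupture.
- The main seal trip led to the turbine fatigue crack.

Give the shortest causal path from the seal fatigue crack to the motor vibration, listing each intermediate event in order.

the seal fatigue crack → the filter overheating → the coolant coupling seizure → the inlet motor overheating → the coupling rupture → the motor vibration

the seal fatigue crack → the filter overheating
the filter overheating → the coolant coupling seizure
the coolant coupling seizure → the inlet motor overheating
the inlet motor overheating → the coupling rupture
the coupling rupture → the motor vibration
Length: 5 steps.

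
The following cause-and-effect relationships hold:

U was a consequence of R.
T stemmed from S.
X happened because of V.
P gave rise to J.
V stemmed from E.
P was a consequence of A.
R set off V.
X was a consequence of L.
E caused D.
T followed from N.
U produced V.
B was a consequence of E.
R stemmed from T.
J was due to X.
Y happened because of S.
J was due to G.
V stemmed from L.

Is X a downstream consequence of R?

Yes

There is a causal chain: R → V → X.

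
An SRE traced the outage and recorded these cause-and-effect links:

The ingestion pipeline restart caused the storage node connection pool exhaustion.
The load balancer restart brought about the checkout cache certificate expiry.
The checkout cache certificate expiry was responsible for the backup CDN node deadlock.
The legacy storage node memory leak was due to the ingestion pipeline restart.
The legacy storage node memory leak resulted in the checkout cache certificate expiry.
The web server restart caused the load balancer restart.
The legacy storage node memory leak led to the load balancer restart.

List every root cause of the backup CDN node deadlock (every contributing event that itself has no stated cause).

Tracing upstream from the backup CDN node deadlock: the backup CDN node deadlock ← the checkout cache certificate expiry ← the legacy storage node memory leak ← the ingestion pipeline restart.
A separate upstream branch: the backup CDN node deadlock ← the checkout cache certificate expiry ← the load balancer restart ← the web server restart.
Each of those chain origins has no stated cause.

the ingestion pipeline restart, the web server restart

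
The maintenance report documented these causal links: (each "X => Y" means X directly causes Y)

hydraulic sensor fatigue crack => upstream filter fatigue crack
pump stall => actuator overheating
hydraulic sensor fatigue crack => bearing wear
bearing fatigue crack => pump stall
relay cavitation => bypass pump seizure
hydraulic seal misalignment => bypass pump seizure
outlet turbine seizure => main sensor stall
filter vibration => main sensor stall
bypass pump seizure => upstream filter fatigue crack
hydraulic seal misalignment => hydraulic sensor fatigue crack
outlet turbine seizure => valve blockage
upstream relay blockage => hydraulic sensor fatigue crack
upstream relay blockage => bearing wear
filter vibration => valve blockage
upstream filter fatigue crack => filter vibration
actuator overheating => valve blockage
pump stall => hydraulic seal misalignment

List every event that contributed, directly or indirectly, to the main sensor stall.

Immediate causes of the main sensor stall: the filter vibration, the outlet turbine seizure.
Further upstream: the bearing fatigue crack, the pump stall, the hydraulic seal misalignment, the relay cavitation, the bypass pump seizure, the upstream relay blockage, the hydraulic sensor fatigue crack, the upstream filter fatigue crack.

the bearing fatigue crack, the bypass pump seizure, the filter vibration, the hydraulic seal misalignment, the hydraulic sensor fatigue crack, the outlet turbine seizure, the pump stall, the relay cavitation, the upstream filter fatigue crack, the upstream relay blockage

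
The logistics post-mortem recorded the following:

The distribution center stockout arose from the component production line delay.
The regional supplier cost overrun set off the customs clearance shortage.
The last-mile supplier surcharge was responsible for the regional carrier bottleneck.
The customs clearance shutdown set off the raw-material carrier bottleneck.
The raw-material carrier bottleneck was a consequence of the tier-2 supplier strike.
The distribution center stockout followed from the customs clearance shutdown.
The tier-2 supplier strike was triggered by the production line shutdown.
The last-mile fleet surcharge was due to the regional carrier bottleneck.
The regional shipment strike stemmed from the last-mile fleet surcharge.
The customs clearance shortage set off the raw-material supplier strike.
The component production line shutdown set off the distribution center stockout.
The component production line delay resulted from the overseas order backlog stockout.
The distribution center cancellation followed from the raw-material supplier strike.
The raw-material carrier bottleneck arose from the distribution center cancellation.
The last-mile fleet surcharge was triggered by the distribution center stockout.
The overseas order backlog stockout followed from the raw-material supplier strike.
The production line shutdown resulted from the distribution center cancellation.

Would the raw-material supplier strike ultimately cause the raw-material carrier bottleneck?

Yes

There is a causal chain: the raw-material supplier strike → the distribution center cancellation → the raw-material carrier bottleneck.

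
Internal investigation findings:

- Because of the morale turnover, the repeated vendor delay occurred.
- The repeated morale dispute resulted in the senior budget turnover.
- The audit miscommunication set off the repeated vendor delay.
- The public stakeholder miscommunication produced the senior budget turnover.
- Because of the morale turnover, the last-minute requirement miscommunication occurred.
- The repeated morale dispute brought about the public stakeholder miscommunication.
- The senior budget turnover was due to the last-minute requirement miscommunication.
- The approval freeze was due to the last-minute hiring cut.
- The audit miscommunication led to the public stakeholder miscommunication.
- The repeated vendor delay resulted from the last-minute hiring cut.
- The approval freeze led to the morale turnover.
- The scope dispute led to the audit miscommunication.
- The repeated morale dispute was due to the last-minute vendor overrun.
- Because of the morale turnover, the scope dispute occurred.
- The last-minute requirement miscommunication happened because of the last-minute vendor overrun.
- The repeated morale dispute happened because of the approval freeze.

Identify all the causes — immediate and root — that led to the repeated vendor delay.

the approval freeze, the audit miscommunication, the last-minute hiring cut, the morale turnover, the scope dispute

Immediate causes of the repeated vendor delay: the last-minute hiring cut, the morale turnover, the audit miscommunication.
Further upstream: the approval freeze, the scope dispute.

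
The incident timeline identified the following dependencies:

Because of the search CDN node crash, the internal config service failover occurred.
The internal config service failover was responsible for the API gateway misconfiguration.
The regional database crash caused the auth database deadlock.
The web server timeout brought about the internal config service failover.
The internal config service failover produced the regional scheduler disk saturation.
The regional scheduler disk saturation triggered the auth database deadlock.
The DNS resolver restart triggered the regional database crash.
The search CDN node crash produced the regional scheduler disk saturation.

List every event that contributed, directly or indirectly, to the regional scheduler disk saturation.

the internal config service failover, the search CDN node crash, the web server timeout

Immediate causes of the regional scheduler disk saturation: the search CDN node crash, the internal config service failover.
Further upstream: the web server timeout.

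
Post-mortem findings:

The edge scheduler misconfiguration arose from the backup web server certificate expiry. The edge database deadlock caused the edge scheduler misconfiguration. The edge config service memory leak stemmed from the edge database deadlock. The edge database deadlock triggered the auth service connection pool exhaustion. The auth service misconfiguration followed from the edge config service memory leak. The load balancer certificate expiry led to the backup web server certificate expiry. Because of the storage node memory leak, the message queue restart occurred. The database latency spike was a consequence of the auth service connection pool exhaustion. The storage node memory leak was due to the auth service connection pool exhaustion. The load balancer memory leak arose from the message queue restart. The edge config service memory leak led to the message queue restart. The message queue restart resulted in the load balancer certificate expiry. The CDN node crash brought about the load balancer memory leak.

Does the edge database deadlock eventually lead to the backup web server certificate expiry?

Yes

There is a causal chain: the edge database deadlock → the edge config service memory leak → the message queue restart → the load balancer certificate expiry → the backup web server certificate expiry.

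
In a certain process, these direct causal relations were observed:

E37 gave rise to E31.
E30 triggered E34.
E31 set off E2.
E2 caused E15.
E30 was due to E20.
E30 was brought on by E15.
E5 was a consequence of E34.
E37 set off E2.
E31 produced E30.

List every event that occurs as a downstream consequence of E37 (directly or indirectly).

Direct effects: E31, E2.
2 steps out: E15, E30.
3 steps out: E34.
4 steps out: E5.
Not reachable from it: E20.

E15, E2, E30, E31, E34, E5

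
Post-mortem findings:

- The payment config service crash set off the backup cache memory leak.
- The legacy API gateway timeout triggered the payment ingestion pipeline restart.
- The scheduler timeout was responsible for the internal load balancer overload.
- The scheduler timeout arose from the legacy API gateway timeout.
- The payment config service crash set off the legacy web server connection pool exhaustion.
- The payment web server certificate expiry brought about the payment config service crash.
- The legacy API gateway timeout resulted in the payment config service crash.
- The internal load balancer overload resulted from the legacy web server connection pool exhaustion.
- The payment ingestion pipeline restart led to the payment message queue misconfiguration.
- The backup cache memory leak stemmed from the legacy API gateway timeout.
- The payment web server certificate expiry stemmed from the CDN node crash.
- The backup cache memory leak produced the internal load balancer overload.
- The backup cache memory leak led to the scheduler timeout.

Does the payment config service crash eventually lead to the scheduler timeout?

Yes

There is a causal chain: the payment config service crash → the backup cache memory leak → the scheduler timeout.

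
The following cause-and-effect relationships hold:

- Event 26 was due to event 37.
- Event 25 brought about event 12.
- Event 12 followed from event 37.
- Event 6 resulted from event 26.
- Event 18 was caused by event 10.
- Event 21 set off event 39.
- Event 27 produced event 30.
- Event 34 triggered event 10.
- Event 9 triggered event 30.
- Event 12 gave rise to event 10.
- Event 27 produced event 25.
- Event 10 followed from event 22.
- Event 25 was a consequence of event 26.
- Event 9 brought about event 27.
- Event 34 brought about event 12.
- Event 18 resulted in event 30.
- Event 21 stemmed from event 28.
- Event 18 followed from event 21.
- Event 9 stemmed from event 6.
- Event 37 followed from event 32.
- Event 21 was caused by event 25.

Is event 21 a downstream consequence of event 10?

Event 10 leads to event 18, event 30; event 21 is not among them.

No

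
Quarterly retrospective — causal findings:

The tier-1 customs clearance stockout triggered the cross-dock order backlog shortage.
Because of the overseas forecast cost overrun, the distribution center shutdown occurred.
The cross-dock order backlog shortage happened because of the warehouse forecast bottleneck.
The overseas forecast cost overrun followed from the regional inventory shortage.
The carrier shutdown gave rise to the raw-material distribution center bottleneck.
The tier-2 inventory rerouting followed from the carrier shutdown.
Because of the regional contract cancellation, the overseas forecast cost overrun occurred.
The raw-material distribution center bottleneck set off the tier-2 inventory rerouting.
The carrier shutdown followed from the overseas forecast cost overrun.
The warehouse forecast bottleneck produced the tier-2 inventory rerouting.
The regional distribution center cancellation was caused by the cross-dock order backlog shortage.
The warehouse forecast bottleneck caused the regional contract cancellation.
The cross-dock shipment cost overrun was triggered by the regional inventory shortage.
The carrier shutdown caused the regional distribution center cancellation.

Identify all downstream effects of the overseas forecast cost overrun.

Direct effects: the carrier shutdown, the distribution center shutdown.
2 steps out: the raw-material distribution center bottleneck, the tier-2 inventory rerouting, the regional distribution center cancellation.
Not reachable from it: the tier-1 customs clearance stockout, the warehouse forecast bottleneck, the regional inventory shortage, the regional contract cancellation, the cross-dock order backlog shortage, the cross-dock shipment cost overrun.

the carrier shutdown, the distribution center shutdown, the raw-material distribution center bottleneck, the regional distribution center cancellation, the tier-2 inventory rerouting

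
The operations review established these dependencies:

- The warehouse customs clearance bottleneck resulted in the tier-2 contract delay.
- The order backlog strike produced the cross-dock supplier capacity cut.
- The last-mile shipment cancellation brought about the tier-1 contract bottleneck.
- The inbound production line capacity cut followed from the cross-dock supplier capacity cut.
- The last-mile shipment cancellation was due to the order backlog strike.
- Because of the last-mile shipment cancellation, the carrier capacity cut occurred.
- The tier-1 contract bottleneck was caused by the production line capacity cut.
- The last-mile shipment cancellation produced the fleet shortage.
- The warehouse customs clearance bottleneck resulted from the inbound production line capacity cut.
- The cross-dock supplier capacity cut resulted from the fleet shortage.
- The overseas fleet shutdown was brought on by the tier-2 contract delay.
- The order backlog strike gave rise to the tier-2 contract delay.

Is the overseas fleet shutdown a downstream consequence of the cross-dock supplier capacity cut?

There is a causal chain: the cross-dock supplier capacity cut → the inbound production line capacity cut → the warehouse customs clearance bottleneck → the tier-2 contract delay → the overseas fleet shutdown.

Yes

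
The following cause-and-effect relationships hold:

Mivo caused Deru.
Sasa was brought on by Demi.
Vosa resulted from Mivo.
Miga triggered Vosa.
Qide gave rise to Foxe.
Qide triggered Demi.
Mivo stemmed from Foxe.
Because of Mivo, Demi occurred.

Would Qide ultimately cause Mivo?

There is a causal chain: Qide → Foxe → Mivo.

Yes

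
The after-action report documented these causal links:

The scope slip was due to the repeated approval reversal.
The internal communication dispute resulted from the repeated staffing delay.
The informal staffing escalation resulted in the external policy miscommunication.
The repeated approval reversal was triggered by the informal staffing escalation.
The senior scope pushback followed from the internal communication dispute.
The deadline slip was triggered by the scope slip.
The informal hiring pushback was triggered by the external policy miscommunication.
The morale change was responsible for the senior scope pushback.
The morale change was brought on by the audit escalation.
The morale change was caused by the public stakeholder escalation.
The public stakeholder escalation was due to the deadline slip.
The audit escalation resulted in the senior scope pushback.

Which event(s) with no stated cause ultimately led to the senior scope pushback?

the audit escalation, the informal staffing escalation, the repeated staffing delay

Tracing upstream from the senior scope pushback: the senior scope pushback ← the morale change ← the public stakeholder escalation ← the deadline slip ← the scope slip ← the repeated approval reversal ← the informal staffing escalation.
A separate upstream branch: the senior scope pushback ← the internal communication dispute ← the repeated staffing delay.
A separate upstream branch: the senior scope pushback ← the audit escalation.
Each of those chain origins has no stated cause.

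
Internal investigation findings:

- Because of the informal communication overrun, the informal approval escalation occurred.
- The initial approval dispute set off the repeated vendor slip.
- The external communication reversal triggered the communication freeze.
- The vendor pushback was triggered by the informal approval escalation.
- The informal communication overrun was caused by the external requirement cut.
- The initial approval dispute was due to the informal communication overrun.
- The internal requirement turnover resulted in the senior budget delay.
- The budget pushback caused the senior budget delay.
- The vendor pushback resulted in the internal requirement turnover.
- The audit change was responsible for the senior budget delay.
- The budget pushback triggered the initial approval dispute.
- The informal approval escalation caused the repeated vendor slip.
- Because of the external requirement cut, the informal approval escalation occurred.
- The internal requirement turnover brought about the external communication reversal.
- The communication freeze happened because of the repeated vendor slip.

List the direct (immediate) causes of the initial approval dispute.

Upstream contributors include the external requirement cut, but only the budget pushback, the informal communication overrun feed directly into the initial approval dispute.

the budget pushback, the informal communication overrun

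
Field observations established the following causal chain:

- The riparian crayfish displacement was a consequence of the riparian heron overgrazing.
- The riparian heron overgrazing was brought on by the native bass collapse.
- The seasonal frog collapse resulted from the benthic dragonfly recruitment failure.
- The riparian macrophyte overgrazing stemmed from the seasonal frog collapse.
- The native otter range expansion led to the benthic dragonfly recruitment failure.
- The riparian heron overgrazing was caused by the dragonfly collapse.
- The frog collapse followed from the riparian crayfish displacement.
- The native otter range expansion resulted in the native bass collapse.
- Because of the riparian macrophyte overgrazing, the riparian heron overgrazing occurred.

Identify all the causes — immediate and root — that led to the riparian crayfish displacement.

Immediate cause of the riparian crayfish displacement: the riparian heron overgrazing.
Further upstream: the native otter range expansion, the benthic dragonfly recruitment failure, the seasonal frog collapse, the riparian macrophyte overgrazing, the native bass collapse, the dragonfly collapse.

the benthic dragonfly recruitment failure, the dragonfly collapse, the native bass collapse, the native otter range expansion, the riparian heron overgrazing, the riparian macrophyte overgrazing, the seasonal frog collapse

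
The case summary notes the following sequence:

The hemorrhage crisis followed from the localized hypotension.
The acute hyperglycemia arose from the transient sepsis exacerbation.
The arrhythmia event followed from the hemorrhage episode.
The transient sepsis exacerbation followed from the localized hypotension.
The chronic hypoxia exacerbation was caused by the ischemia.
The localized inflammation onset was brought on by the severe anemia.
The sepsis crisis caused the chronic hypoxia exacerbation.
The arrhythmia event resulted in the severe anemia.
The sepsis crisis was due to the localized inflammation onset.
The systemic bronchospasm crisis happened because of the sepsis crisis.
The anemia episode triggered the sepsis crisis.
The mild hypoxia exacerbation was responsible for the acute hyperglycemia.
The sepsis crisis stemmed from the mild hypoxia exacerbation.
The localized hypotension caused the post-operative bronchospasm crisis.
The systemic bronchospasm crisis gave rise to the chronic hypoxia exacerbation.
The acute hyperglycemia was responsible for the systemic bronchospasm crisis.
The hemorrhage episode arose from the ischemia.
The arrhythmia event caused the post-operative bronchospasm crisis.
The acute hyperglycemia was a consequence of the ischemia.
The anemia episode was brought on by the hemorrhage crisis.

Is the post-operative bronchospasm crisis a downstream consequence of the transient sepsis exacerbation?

The transient sepsis exacerbation leads to the acute hyperglycemia, the systemic bronchospasm crisis, the chronic hypoxia exacerbation; the post-operative bronchospasm crisis is not among them.

No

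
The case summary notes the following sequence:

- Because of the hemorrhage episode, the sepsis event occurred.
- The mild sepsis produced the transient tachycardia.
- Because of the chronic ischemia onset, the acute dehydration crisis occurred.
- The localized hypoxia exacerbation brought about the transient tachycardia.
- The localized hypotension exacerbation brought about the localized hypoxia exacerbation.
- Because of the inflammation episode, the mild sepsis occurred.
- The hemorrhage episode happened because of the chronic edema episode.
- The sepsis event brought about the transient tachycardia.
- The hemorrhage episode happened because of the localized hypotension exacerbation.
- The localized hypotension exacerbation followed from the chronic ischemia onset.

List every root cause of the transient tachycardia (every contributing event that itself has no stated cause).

the chronic edema episode, the chronic ischemia onset, the inflammation episode

Tracing upstream from the transient tachycardia: the transient tachycardia ← the sepsis event ← the hemorrhage episode ← the chronic edema episode.
A separate upstream branch: the transient tachycardia ← the localized hypoxia exacerbation ← the localized hypotension exacerbation ← the chronic ischemia onset.
A separate upstream branch: the transient tachycardia ← the mild sepsis ← the inflammation episode.
Each of those chain origins has no stated cause.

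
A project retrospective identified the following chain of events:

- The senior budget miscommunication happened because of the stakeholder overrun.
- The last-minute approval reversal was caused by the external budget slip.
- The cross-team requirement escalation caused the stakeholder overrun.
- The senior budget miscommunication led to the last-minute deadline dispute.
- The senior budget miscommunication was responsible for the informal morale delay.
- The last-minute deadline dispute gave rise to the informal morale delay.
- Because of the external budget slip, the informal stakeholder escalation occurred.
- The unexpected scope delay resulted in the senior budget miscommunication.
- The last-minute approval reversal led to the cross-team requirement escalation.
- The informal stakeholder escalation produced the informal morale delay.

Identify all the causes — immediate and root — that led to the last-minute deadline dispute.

Immediate cause of the last-minute deadline dispute: the senior budget miscommunication.
Further upstream: the external budget slip, the last-minute approval reversal, the cross-team requirement escalation, the stakeholder overrun, the unexpected scope delay.

the cross-team requirement escalation, the external budget slip, the last-minute approval reversal, the senior budget miscommunication, the stakeholder overrun, the unexpected scope delay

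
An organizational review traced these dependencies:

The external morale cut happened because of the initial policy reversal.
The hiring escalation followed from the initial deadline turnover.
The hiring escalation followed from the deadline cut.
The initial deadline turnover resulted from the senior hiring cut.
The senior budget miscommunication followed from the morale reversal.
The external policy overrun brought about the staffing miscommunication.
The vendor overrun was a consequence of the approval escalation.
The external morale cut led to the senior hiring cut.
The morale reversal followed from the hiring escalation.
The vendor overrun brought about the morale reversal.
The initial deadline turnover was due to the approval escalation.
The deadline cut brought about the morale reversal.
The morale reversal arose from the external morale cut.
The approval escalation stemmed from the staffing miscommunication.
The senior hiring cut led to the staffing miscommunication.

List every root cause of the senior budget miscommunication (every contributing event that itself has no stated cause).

Tracing upstream from the senior budget miscommunication: the senior budget miscommunication ← the morale reversal ← the vendor overrun ← the approval escalation ← the staffing miscommunication ← the external policy overrun.
A separate upstream branch: the senior budget miscommunication ← the morale reversal ← the external morale cut ← the initial policy reversal.
A separate upstream branch: the senior budget miscommunication ← the morale reversal ← the deadline cut.
Each of those chain origins has no stated cause.

the deadline cut, the external policy overrun, the initial policy reversal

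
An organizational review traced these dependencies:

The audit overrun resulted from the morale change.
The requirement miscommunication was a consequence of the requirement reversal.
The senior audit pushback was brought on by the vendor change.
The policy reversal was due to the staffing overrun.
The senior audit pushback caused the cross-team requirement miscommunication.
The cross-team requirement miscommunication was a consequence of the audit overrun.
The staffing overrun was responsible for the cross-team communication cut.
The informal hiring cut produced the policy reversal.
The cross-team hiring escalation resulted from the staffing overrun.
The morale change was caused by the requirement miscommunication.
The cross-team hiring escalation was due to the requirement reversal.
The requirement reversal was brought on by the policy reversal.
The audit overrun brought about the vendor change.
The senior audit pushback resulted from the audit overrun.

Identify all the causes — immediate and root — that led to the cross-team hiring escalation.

the informal hiring cut, the policy reversal, the requirement reversal, the staffing overrun

Immediate causes of the cross-team hiring escalation: the staffing overrun, the requirement reversal.
Further upstream: the policy reversal, the informal hiring cut.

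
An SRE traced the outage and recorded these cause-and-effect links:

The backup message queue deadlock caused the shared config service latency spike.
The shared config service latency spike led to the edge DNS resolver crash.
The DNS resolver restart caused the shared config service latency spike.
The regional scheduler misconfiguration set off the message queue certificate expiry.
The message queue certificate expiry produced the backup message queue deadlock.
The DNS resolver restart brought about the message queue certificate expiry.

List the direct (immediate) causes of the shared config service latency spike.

the DNS resolver restart, the backup message queue deadlock

Upstream contributors include the message queue certificate expiry, the regional scheduler misconfiguration, but only the DNS resolver restart, the backup message queue deadlock feed directly into the shared config service latency spike.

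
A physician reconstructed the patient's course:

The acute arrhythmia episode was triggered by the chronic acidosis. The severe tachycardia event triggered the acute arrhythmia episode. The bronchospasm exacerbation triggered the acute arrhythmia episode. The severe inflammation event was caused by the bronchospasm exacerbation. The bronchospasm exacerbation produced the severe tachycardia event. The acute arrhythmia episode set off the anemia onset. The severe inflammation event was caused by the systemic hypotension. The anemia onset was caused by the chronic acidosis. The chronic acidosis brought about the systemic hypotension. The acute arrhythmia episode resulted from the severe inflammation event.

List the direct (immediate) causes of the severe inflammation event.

the bronchospasm exacerbation, the systemic hypotension

Upstream contributors include the chronic acidosis, but only the bronchospasm exacerbation, the systemic hypotension feed directly into the severe inflammation event.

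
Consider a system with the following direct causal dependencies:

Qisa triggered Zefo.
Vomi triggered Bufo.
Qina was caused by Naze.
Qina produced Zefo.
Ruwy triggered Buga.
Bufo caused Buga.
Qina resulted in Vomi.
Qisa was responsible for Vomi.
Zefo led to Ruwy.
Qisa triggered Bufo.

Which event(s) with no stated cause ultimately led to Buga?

Tracing upstream from Buga: Buga ← Bufo ← Vomi ← Qina ← Naze.
A separate upstream branch: Buga ← Bufo ← Qisa.
Each of those chain origins has no stated cause.

Naze, Qisa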